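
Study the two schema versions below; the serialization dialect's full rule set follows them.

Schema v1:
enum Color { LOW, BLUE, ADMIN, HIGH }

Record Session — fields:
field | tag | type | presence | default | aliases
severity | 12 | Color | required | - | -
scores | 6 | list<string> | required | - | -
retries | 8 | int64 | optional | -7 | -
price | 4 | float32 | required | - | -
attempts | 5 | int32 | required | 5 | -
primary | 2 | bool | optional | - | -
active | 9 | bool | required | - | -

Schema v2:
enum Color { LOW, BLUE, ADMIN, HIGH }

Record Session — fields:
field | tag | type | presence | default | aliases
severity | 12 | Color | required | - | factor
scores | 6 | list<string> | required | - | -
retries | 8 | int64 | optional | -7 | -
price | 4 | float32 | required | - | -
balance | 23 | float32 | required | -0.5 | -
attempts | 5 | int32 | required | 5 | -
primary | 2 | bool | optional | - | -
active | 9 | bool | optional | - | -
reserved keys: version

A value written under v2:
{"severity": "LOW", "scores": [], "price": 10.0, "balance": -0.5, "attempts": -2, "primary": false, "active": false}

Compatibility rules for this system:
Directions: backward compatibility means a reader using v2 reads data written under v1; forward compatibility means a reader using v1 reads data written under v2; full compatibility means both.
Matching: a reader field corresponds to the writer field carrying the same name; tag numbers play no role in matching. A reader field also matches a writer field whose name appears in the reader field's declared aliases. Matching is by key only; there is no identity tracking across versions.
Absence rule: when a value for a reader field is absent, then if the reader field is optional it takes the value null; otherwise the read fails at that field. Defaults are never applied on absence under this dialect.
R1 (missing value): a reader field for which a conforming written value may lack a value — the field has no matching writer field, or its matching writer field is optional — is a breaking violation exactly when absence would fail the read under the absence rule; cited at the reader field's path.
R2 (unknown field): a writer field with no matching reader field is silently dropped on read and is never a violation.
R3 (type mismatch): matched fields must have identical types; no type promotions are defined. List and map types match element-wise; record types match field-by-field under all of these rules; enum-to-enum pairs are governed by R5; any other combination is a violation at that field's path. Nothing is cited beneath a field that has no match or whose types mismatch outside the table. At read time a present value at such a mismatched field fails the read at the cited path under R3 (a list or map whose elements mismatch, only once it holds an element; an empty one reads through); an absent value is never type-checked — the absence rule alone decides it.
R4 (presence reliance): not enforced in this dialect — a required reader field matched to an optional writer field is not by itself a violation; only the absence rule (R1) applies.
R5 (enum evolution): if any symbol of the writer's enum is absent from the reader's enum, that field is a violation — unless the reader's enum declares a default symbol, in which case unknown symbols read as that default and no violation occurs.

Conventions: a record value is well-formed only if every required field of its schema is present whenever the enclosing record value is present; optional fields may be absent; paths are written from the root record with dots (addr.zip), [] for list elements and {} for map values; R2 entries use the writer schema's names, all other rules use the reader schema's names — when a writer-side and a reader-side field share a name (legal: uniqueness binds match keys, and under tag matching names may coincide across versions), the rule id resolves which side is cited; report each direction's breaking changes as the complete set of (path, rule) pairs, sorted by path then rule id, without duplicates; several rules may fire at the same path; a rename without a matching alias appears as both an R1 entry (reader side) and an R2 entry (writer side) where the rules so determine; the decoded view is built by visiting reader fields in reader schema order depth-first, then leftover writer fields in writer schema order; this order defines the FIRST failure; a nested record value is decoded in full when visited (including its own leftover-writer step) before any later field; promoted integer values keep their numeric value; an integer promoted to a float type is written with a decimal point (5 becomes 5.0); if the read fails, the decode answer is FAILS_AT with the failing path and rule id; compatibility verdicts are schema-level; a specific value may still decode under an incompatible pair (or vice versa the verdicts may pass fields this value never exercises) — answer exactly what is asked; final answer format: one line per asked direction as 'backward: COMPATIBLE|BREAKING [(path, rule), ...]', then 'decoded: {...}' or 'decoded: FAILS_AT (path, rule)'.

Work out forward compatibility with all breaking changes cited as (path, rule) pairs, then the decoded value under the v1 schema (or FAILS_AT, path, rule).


arrows below run writer -> reader for Session
forward analysis of Session with v1 as reader and v2 as writer:
  severity <- severity (Color -> Color, writer required)
  scores <- scores (list<string> -> list<string>, writer required)
  retries <- retries (int64 -> int64, writer optional)
  price <- price (float32 -> float32, writer required)
  attempts <- attempts (int32 -> int32, writer required)
  primary <- primary (bool -> bool, writer optional)
  active <- active (bool -> bool, writer optional)
  leftover writer field: balance
  rule R1 violated at active
  => 1 violation(s): forward is BREAKING for Session
decode walk for Session under reader schema v1:
  severity := "LOW"
  scores := []
  retries := null (missing; optional => null)
  price := 10.0
  attempts := -2
  primary := false
  active := false
  writer balance: no reader field; dropped
  => decoded: {"severity": "LOW", "scores": [], "retries": null, "price": 10.0, "attempts": -2, "primary": false, "active": false}
checking off the Session differences that do not matter here:
  added field balance to record Session: required float32, tag 23, default -0.5 (in v2 it sits immediately before attempts) -> matters only for Session's backward compatibility — outside the asked direction

forward: BREAKING [(active, R1)]; decoded: {"severity": "LOW", "scores": [], "retries": null, "price": 10.0, "attempts": -2, "primary": false, "active": false}


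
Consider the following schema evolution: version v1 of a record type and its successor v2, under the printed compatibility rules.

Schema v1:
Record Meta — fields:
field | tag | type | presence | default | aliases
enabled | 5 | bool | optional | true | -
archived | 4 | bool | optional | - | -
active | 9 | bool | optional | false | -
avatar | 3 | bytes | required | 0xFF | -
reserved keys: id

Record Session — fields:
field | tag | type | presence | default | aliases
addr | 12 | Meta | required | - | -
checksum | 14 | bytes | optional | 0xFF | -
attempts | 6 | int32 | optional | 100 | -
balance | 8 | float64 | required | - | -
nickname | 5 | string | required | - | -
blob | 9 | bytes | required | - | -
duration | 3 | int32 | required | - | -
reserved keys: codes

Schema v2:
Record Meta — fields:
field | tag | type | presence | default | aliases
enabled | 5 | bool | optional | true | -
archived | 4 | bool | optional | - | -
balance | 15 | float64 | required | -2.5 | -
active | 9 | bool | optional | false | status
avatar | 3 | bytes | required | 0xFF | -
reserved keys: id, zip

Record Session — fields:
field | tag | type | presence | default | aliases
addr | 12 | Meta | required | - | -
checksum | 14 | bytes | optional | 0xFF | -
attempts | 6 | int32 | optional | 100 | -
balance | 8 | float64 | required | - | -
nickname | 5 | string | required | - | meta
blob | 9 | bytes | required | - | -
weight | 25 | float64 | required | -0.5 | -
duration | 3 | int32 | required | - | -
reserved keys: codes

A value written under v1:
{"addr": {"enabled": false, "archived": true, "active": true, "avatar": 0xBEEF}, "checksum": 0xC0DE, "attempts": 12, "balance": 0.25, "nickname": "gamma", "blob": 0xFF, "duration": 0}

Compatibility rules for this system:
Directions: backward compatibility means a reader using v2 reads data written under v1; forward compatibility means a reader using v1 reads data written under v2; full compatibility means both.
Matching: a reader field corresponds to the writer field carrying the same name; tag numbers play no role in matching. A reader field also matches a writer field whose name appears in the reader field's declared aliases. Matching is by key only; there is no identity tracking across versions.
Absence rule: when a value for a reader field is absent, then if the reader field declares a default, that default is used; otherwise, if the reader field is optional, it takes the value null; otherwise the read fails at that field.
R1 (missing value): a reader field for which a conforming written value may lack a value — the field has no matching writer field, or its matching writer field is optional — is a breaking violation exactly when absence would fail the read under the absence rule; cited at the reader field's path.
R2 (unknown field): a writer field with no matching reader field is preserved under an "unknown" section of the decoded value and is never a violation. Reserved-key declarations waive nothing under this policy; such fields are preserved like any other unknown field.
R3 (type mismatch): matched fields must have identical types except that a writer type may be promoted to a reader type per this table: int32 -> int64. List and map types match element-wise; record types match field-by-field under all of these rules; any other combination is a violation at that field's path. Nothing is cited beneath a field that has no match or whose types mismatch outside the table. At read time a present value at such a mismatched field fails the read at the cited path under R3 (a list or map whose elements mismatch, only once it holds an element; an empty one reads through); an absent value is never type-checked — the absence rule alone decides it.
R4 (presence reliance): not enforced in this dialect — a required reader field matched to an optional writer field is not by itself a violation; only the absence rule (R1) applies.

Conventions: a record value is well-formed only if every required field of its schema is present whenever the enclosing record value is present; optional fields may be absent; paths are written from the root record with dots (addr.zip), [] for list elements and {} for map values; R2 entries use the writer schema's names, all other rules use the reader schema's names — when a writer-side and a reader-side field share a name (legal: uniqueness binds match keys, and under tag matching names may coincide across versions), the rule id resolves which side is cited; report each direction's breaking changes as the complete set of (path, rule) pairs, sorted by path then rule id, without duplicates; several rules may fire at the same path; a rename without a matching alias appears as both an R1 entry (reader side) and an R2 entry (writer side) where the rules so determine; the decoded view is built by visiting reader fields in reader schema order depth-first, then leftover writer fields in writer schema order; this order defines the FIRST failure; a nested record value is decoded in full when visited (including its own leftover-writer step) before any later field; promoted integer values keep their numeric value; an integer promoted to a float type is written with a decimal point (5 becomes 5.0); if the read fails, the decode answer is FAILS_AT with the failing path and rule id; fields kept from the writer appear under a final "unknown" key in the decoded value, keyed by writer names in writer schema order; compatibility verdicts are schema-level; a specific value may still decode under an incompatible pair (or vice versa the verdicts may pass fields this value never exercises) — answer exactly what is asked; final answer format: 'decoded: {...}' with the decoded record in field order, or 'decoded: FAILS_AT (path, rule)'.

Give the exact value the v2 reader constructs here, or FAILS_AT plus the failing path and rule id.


decoded: {"addr": {"enabled": false, "archived": true, "balance": -2.5, "active": true, "avatar": 0xBEEF}, "checksum": 0xC0DE, "attempts": 12, "balance": 0.25, "nickname": "gamma", "blob": 0xFF, "weight": -0.5, "duration": 0}

each type pair in Session: writer, then reader
decoding the Session value with the v2 reader:
  addr.enabled := false
  addr.archived := true
  addr.balance := -2.5 (missing; default applied)
  addr.active := true
  addr.avatar := 0xBEEF
  checksum := 0xC0DE
  attempts := 12
  balance := 0.25
  nickname := "gamma"
  blob := 0xFF
  weight := -0.5 (missing; default applied)
  duration := 0
  => decoded: {"addr": {"enabled": false, "archived": true, "balance": -2.5, "active": true, "avatar": 0xBEEF}, "checksum": 0xC0DE, "attempts": 12, "balance": 0.25, "nickname": "gamma", "blob": 0xFF, "weight": -0.5, "duration": 0}


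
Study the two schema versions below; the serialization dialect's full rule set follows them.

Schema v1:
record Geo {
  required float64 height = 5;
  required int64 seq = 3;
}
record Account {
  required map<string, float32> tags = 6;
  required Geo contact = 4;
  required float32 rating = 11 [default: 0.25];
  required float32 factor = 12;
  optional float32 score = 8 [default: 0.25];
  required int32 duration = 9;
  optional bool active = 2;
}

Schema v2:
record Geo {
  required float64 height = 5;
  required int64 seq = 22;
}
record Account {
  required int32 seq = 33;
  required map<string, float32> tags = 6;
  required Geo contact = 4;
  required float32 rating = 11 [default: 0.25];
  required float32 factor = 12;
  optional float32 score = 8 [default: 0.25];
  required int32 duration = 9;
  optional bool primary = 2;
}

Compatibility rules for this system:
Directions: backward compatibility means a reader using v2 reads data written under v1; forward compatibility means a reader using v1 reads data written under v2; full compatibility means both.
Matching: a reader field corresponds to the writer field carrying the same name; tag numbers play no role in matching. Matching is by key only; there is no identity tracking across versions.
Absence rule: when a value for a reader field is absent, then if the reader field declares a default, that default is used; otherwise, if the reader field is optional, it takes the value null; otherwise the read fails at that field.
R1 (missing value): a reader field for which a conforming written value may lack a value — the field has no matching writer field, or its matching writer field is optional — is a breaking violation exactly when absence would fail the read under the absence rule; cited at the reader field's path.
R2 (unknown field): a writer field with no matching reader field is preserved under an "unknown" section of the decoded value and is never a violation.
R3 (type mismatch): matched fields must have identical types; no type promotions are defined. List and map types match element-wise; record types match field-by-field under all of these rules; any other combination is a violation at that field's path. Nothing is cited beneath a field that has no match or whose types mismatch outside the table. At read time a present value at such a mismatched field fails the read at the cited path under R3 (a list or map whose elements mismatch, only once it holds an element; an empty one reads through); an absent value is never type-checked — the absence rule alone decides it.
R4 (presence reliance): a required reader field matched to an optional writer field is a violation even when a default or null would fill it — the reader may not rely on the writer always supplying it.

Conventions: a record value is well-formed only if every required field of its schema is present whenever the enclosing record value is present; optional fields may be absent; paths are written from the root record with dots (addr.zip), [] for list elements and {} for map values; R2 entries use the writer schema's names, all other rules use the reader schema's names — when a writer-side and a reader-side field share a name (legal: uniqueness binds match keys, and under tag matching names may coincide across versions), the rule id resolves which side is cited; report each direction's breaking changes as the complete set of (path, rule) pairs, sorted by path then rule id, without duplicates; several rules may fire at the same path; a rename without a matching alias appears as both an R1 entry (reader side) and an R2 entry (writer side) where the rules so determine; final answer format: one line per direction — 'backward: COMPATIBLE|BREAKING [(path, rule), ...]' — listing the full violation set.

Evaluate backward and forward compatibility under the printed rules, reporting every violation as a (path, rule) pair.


backward: BREAKING [(seq, R1)]; forward: COMPATIBLE []

in Account below, arrows point writer -> reader
backward for Account (reader v2, writer v1):
  seq: no writer match
  writer required, map<string, float32> -> map<string, float32>: reader tags maps from writer tags
  writer required, Geo -> Geo: reader contact maps from writer contact
  writer required, float32 -> float32: reader rating maps from writer rating
  writer required, float32 -> float32: reader factor maps from writer factor
  writer optional, float32 -> float32: reader score maps from writer score
  writer required, int32 -> int32: reader duration maps from writer duration
  primary: no writer match
  writer field active has no reader counterpart
  writer required, float64 -> float64: reader contact.height maps from writer contact.height
  writer required, int64 -> int64: reader contact.seq maps from writer contact.seq
  violation R1 at seq
  backward on Account therefore BREAKING (1)
forward for Account (reader v1, writer v2):
  writer required, map<string, float32> -> map<string, float32>: reader tags maps from writer tags
  writer required, Geo -> Geo: reader contact maps from writer contact
  writer required, float32 -> float32: reader rating maps from writer rating
  writer required, float32 -> float32: reader factor maps from writer factor
  writer optional, float32 -> float32: reader score maps from writer score
  writer required, int32 -> int32: reader duration maps from writer duration
  active: no writer match
  writer field seq has no reader counterpart
  writer field primary has no reader counterpart
  writer required, float64 -> float64: reader contact.height maps from writer contact.height
  writer required, int64 -> int64: reader contact.seq maps from writer contact.seq
  nothing fires on Account: forward is COMPATIBLE


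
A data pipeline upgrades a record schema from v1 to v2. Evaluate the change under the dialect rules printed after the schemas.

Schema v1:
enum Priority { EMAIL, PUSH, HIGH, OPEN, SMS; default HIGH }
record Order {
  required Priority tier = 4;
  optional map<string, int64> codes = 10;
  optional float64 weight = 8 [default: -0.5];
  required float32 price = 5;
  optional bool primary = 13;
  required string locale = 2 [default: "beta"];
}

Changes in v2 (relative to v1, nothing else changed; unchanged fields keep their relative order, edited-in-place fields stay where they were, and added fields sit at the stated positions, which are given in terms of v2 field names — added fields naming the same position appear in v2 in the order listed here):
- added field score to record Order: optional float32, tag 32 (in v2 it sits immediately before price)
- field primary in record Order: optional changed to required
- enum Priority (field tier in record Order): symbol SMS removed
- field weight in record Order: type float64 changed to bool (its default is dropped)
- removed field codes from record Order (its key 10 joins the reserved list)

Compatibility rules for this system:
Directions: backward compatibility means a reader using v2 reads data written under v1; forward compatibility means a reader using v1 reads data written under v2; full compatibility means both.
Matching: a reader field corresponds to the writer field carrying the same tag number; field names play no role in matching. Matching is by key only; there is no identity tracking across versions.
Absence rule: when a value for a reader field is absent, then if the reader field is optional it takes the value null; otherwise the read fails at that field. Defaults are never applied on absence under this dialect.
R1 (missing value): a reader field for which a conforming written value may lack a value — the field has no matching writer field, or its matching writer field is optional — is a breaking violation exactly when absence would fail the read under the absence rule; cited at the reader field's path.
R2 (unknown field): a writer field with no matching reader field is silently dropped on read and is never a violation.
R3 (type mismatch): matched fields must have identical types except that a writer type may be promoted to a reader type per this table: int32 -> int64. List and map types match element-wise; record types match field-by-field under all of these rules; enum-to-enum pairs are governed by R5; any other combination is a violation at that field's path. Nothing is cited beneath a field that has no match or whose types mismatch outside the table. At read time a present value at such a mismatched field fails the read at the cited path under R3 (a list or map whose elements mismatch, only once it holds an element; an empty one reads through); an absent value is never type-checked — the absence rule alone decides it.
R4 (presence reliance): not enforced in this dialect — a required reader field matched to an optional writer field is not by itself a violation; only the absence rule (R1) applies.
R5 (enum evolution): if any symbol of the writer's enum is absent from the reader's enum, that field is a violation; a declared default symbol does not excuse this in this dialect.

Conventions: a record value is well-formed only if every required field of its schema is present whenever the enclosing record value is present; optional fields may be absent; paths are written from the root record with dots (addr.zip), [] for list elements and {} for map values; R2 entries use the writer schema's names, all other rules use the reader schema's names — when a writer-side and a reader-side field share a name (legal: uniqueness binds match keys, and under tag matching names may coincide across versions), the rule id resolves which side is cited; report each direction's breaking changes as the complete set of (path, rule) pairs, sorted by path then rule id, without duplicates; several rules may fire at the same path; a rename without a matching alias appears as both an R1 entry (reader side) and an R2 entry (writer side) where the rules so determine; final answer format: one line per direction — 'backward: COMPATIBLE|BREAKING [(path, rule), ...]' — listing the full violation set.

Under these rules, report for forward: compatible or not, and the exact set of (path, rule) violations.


forward: BREAKING [(weight, R3)]

each type pair in Order: writer, then reader
forward pass over Order, reader schema v1, writer schema v2:
  tier <- tier (Priority -> Priority, writer required)
  codes has no writer counterpart
  weight <- weight (bool -> float64, writer optional)
  price <- price (float32 -> float32, writer required)
  primary <- primary (bool -> bool, writer required)
  locale <- locale (string -> string, writer required)
  writer score: unknown to reader
  R3 fires at weight
  => 1 violation(s): forward is BREAKING for Order
diffs on Order not affecting the asked answer:
  added field score to record Order: optional float32, tag 32 (in v2 it sits immediately before price) -> inert for the asked Order verdict: nothing fires
  field primary in record Order: optional changed to required -> fires only in the backward direction of Order, which is not asked here
  enum Priority (field tier in record Order): symbol SMS removed -> fires only in the backward direction of Order, which is not asked here
  removed field codes from record Order (its key 10 joins the reserved list) -> inert for the asked Order verdict: nothing fires


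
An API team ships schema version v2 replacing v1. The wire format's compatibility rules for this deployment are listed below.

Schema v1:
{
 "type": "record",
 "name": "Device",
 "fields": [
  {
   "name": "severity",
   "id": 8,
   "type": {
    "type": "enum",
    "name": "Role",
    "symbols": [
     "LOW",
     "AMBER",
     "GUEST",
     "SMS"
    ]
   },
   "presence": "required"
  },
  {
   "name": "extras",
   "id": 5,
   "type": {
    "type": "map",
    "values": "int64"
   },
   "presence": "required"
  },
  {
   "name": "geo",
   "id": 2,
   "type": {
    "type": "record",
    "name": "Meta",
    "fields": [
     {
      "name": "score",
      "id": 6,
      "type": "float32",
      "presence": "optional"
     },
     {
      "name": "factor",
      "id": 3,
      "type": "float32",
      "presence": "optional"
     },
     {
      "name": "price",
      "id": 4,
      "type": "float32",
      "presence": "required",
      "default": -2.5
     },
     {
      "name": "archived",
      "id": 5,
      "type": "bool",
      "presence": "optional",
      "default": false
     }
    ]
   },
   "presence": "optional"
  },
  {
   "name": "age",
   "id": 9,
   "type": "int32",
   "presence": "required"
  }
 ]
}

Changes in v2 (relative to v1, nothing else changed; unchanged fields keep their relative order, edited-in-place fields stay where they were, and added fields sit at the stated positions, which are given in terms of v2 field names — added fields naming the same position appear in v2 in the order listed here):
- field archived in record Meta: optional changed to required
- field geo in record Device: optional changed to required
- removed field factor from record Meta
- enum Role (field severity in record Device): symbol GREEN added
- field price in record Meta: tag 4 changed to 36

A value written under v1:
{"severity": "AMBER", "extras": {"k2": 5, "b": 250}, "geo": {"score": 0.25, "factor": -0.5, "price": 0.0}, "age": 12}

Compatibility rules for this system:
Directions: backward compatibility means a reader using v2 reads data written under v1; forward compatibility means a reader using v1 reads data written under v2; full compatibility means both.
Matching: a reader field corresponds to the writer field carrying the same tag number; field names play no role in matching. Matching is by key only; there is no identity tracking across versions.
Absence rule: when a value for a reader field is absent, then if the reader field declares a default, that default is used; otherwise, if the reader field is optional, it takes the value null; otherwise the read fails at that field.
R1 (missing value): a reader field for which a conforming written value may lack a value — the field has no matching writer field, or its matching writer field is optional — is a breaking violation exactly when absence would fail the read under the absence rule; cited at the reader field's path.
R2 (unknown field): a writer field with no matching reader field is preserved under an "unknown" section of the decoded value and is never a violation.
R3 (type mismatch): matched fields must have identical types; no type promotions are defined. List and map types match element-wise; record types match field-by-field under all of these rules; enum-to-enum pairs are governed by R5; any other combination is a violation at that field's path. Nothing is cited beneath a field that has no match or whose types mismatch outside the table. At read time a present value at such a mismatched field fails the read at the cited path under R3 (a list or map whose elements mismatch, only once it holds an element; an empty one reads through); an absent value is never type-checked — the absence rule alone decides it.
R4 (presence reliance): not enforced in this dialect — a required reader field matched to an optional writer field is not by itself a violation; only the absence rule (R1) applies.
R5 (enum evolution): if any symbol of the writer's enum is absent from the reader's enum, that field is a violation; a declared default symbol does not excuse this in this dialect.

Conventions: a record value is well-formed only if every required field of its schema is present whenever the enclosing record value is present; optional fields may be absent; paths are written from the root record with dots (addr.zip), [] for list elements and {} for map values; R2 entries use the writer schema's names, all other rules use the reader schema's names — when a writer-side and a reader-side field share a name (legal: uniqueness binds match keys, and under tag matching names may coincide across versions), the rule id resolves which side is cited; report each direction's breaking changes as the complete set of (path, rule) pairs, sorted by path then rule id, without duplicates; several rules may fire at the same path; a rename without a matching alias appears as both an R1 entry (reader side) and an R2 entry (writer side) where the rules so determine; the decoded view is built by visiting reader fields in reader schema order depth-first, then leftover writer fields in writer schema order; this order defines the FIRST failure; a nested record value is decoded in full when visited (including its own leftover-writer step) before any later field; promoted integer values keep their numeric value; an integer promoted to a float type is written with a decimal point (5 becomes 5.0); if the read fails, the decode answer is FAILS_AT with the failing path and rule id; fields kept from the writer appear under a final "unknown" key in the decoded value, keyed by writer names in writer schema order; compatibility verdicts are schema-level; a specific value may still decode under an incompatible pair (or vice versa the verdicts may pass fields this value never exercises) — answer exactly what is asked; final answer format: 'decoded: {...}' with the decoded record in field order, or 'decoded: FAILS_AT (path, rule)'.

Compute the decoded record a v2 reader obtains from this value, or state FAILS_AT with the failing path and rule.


decoded: {"severity": "AMBER", "extras": {"k2": 5, "b": 250}, "geo": {"score": 0.25, "price": -2.5, "archived": false, "unknown": {"factor": -0.5, "price": 0.0}}, "age": 12}

arrows below run writer -> reader for Device
decoding the Device value with the v2 reader:
  severity := "AMBER"
  extras := {"k2": 5, "b": 250}
  geo.score := 0.25
  geo.price := -2.5 (no value, default fills)
  geo.archived := false (no value, default fills)
  writer geo.factor: kept under "unknown"
  writer geo.price: kept under "unknown"
  age := 12
  => decoded: {"severity": "AMBER", "extras": {"k2": 5, "b": 250}, "geo": {"score": 0.25, "price": -2.5, "archived": false, "unknown": {"factor": -0.5, "price": 0.0}}, "age": 12}
the rest of the Device diff is inert for this question:
  field archived in record Meta: optional changed to required -> inert under this dialect — no rule fires on Device and the result does not move
  field geo in record Device: optional changed to required -> schema-level compatibility only; this Device value's decode is unchanged
  enum Role (field severity in record Device): symbol GREEN added -> schema-level compatibility only; this Device value's decode is unchanged


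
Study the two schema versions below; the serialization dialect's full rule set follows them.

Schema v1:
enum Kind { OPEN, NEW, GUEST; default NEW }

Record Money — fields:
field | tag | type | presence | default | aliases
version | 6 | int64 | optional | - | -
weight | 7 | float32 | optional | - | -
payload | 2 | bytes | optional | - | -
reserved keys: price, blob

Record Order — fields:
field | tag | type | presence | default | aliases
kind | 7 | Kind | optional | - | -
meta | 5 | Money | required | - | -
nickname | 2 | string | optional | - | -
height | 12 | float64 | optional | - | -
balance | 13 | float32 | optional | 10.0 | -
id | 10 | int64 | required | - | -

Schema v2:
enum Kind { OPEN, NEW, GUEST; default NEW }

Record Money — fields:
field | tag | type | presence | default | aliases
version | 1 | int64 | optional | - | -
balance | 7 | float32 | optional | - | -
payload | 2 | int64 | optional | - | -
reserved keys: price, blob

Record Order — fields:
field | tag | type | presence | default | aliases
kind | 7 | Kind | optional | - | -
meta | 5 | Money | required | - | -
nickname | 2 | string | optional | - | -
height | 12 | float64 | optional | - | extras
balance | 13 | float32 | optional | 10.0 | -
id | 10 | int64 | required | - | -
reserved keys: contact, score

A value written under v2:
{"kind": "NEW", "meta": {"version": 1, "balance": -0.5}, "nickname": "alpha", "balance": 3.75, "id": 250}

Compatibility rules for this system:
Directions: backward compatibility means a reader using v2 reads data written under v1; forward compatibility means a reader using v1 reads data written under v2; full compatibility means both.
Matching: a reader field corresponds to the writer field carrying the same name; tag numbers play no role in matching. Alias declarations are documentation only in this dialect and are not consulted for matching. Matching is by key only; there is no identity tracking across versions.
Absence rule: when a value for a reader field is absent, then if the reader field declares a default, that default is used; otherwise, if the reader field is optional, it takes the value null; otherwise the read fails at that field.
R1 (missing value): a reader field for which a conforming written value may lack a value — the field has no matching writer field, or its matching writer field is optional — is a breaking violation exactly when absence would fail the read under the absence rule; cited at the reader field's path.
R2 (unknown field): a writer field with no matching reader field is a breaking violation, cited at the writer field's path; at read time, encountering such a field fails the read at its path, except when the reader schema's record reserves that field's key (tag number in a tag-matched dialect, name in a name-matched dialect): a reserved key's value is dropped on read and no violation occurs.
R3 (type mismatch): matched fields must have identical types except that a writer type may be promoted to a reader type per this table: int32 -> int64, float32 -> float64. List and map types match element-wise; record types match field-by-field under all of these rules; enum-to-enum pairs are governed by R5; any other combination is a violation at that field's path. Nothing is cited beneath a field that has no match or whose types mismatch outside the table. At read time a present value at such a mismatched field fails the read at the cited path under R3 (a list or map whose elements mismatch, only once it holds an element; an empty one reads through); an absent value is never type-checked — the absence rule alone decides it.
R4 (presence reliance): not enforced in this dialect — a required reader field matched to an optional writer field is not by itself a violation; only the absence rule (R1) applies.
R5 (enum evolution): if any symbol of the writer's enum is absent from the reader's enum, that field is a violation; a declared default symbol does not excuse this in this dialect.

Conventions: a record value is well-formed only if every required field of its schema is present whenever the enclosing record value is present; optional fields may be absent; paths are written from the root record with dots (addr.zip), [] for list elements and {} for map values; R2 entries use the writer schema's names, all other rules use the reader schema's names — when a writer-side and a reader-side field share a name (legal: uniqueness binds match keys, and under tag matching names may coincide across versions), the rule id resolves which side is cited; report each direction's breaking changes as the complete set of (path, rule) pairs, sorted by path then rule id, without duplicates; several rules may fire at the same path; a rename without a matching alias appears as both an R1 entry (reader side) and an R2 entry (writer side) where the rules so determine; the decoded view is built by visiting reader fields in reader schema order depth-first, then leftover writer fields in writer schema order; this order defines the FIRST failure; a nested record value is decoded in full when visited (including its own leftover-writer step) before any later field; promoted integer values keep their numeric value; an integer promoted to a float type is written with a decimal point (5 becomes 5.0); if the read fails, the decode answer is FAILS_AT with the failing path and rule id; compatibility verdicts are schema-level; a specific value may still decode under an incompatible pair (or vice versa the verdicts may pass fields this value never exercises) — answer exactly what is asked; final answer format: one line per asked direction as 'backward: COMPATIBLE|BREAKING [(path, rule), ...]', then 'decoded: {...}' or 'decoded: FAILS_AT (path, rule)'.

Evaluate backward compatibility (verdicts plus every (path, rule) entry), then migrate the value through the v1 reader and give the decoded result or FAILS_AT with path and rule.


each type pair in Order: writer, then reader
backward for Order (reader v2, writer v1):
  Kind -> Kind, writer optional: kind aligns to kind
  Money -> Money, writer required: meta aligns to meta
  string -> string, writer optional: nickname aligns to nickname
  float64 -> float64, writer optional: height aligns to height
  float32 -> float32, writer optional: balance aligns to balance
  int64 -> int64, writer required: id aligns to id
  int64 -> int64, writer optional: meta.version aligns to meta.version
  no writer field matches reader meta.balance
  bytes -> int64, writer optional: meta.payload aligns to meta.payload
  leftover writer field: meta.weight
  breaking: (meta.payload, R3)
  breaking: (meta.weight, R2)
  => 2 violation(s): backward is BREAKING for Order
decoding the Order value with the v1 reader:
  kind := "NEW"
  meta.version := 1
  meta.weight := null (not supplied -> null)
  meta.payload := null (not supplied -> null)
  read fails at meta.balance under R2 (unknown field)
  => FAILS_AT (meta.balance, R2)
ruling out the remaining Order differences:
  field version in record Money: tag 6 changed to 1 -> fires no rule on Order, leaving the asked answer as it is

backward: BREAKING [(meta.payload, R3), (meta.weight, R2)]; decoded: FAILS_AT (meta.balance, R2)


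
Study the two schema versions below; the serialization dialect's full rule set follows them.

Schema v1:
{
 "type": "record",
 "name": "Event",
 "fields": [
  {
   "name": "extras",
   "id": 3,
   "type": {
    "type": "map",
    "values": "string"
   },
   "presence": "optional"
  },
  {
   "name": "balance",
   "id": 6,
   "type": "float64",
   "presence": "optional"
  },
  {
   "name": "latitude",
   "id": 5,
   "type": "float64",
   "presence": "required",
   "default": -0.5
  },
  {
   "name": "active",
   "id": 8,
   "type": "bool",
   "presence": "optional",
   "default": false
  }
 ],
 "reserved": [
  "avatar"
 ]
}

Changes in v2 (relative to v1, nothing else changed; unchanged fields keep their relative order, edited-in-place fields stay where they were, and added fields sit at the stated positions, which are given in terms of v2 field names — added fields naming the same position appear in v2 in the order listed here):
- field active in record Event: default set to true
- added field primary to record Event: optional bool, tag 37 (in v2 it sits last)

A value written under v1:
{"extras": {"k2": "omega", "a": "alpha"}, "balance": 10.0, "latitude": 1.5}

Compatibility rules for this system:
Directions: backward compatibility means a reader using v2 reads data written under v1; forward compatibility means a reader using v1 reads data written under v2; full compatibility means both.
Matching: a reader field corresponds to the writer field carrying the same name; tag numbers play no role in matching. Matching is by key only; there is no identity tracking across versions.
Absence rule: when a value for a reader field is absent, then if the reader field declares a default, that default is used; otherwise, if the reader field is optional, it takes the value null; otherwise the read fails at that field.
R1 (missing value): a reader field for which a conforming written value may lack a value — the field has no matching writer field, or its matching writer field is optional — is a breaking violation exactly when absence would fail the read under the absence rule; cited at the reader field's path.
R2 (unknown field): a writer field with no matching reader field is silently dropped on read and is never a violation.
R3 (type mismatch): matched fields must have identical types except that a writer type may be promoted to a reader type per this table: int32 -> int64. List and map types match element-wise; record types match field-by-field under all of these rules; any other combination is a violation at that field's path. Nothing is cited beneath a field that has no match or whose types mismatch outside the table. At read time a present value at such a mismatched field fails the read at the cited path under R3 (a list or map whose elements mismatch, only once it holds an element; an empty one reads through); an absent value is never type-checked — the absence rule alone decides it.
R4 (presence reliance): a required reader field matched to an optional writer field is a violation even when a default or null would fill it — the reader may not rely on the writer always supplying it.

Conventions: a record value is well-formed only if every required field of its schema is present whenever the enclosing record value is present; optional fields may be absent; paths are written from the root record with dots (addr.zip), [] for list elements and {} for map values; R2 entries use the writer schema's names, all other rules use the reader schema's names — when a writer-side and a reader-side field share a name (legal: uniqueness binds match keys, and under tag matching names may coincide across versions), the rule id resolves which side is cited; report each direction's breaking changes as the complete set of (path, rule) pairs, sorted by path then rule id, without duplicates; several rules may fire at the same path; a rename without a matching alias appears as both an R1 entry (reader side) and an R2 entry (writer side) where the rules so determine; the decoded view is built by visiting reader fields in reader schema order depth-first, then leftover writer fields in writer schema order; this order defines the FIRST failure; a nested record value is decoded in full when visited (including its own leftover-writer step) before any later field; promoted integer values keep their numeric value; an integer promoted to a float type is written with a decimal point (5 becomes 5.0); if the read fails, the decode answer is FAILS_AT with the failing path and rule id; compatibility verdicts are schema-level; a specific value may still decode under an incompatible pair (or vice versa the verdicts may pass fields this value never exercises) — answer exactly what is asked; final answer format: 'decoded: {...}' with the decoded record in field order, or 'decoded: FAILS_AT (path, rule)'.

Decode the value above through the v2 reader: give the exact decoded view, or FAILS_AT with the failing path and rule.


each type pair in Event: writer, then reader
decoding the Event value with the v2 reader:
  extras := {"k2": "omega", "a": "alpha"}
  balance := 10.0
  latitude := 1.5
  active := true (absent -> default)
  primary := null (absent, optional -> null)
  => decoded: {"extras": {"k2": "omega", "a": "alpha"}, "balance": 10.0, "latitude": 1.5, "active": true, "primary": null}

decoded: {"extras": {"k2": "omega", "a": "alpha"}, "balance": 10.0, "latitude": 1.5, "active": true, "primary": null}
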